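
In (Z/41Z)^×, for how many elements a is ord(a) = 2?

φ(41) = 41 − 1 = 40 = 2^3 · 5.
In a cyclic group of order 40, there are φ(d) elements of order d for each divisor d of 40, and zero for non-divisors.
2 | 40, and φ(2) = 2 − 1 = 1.

1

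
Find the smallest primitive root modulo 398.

φ(398) = φ(2)·φ(199) = 1·198 = 198 = 2 · 3^2 · 11.
g is a primitive root iff g^(198/q) ≢ 1 (mod 398) for each prime q ∈ {2, 3, 11}.
g = 2: gcd(2, 398) = 2 > 1, not a unit — skip.
g = 3: 3^99 ≡ 397; 3^66 ≡ 305; 3^18 ≡ 125 — none is 1, so 3 is a primitive root.
So 3 is the smallest generator of (Z/398Z)^×.

3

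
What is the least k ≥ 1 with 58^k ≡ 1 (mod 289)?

The order of 58 must divide φ(289) = φ(17^2) = 17·(17−1) = 272 = 2^4 · 17.
Divisors of 272: 1, 2, 4, 8, 16, 17, 34, 68, 136, 272.
Compute 58^d (mod 289) for the divisors d until we hit 1:
58^1 ≡ 58 (mod 289)
58^2 ≡ 185 (mod 289)
58^4 ≡ 123 (mod 289)
58^8 ≡ 101 (mod 289)
58^16 ≡ 86 (mod 289)
58^17 ≡ 75 (mod 289)
58^34 ≡ 134 (mod 289)
58^68 ≡ 38 (mod 289)
58^136 ≡ 288 (mod 289)
58^272 ≡ 1 (mod 289) ✓
So ord_289(58) = 272.

272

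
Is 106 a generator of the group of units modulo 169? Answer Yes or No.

Yes

φ(169) = φ(13^2) = 13·(13−1) = 156 = 2^2 · 3 · 13.
106 is a primitive root mod 169 iff 106^(φ(169)/q) ≢ 1 for every prime q | φ(169), i.e. q ∈ {2, 3, 13}.
106^78 ≡ 168 (mod 169)  [q = 2: ≢ 1 ✓]
106^52 ≡ 146 (mod 169)  [q = 3: ≢ 1 ✓]
106^12 ≡ 157 (mod 169)  [q = 13: ≢ 1 ✓]
Every test exponent gives a nontrivial residue, hence 106 generates the full group.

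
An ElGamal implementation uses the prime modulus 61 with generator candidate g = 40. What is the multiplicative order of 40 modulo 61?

12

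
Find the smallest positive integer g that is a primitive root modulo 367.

φ(367) = 367 − 1 = 366 = 2 · 3 · 61.
Test candidates g = 2, 3, … against the prime factors q ∈ {2, 3, 61} of φ(367): g is a generator iff g^(366/q) ≢ 1 for every such q.
g = 2: 2^183 ≡ 1 — hits 1, so not a primitive root.
g = 3: 3^183 ≡ 366; 3^122 ≡ 1 — hits 1, so not a primitive root.
g = 4: 4^183 ≡ 1 — hits 1, so not a primitive root.
g = 5: 5^183 ≡ 366; 5^122 ≡ 1 — hits 1, so not a primitive root.
g = 6: 6^183 ≡ 366; 6^122 ≡ 283; 6^6 ≡ 47 — none is 1, so 6 is a primitive root.
So 6 is the smallest generator of (Z/367Z)^×.

6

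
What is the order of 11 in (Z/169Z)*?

156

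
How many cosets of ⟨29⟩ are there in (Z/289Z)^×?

1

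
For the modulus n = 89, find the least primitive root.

φ(89) = 89 − 1 = 88 = 2^3 · 11.
Test candidates g = 2, 3, … against the prime factors q ∈ {2, 11} of φ(89): g is a generator iff g^(88/q) ≢ 1 for every such q.
g = 2: 2^44 ≡ 1 — hits 1, so not a primitive root.
g = 3: 3^44 ≡ 88; 3^8 ≡ 64 — none is 1, so 3 is a primitive root.
Hence the least primitive root of 89 is 3.

3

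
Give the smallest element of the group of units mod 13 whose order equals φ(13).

2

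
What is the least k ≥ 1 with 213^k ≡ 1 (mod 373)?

31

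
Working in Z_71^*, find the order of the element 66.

The order of 66 must divide φ(71) = 71 − 1 = 70 = 2 · 5 · 7.
Divisors of 70: 1, 2, 5, 7, 10, 14, 35, 70.
Compute 66^d (mod 71) for the divisors d until we hit 1:
66^1 ≡ 66
66^2 ≡ 25
66^5 ≡ 70
66^7 ≡ 46
66^10 ≡ 1
Hence ord(66) = 10.

10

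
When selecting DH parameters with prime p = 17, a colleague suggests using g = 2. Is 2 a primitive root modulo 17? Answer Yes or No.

No

φ(17) = 17 − 1 = 16 = 2^4.
Test 2^(16/q) mod 17 for each prime factor q of 16:
2^8 ≡ 1 (mod 17)  [q = 2: ≡ 1 ✗]
2^8 ≡ 1 shows ord(2) | 8, strictly less than φ(17); not a primitive root.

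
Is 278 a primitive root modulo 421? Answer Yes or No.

Yes

φ(421) = 421 − 1 = 420 = 2^2 · 3 · 5 · 7.
It suffices to check that the order of 278 is not a proper divisor of 420: compute 278^(420/q) for q ∈ {2, 3, 5, 7}.
278^210 ≡ 420 (mod 421)  [q = 2: ≢ 1 ✓]
278^140 ≡ 400 (mod 421)  [q = 3: ≢ 1 ✓]
278^84 ≡ 252 (mod 421)  [q = 5: ≢ 1 ✓]
278^60 ≡ 247 (mod 421)  [q = 7: ≢ 1 ✓]
Every test exponent gives a nontrivial residue, hence 278 generates the full group.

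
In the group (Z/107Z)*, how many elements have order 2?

1

φ(107) = 107 − 1 = 106 = 2 · 53.
(Z/107Z)^× is cyclic (|G| = 106); a cyclic group of order m has exactly φ(d) elements of each order d | m, and none otherwise.
2 | 106, and φ(2) = 2 − 1 = 1.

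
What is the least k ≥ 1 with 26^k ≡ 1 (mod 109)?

27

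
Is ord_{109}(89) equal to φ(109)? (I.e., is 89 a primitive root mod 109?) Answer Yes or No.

φ(109) = 109 − 1 = 108 = 2^2 · 3^3.
Test 89^(108/q) mod 109 for each prime factor q of 108:
89^54 ≡ 1 (mod 109)  [q = 2: ≡ 1 ✗]
89^36 ≡ 63 (mod 109)  [q = 3: ≢ 1 ✓]
Since 89^54 ≡ 1, the order of 89 divides 54 < 108, so 89 is not a primitive root.

No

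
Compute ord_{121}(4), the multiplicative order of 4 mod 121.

ord(4) | φ(121) = φ(11^2) = 11·(11−1) = 110 = 2 · 5 · 11.
Divisors of 110: 1, 2, 5, 10, 11, 22, 55, 110.
Compute 4^d (mod 121) for the divisors d until we hit 1:
4^1 ≡ 4 (mod 121)
4^2 ≡ 16 (mod 121)
4^5 ≡ 56 (mod 121)
4^10 ≡ 111 (mod 121)
4^11 ≡ 81 (mod 121)
4^22 ≡ 27 (mod 121)
4^55 ≡ 1 (mod 121) ✓
Hence ord(4) = 55.

55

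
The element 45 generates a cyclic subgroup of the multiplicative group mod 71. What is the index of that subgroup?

10

The order of 45 must divide φ(71) = 71 − 1 = 70 = 2 · 5 · 7.
Divisors of 70: 1, 2, 5, 7, 10, 14, 35, 70.
Compute 45^d (mod 71) for the divisors d until we hit 1:
45^1 ≡ 45
45^2 ≡ 37
45^5 ≡ 48
45^7 ≡ 1
So ord_71(45) = 7, hence |⟨45⟩| = 7.
Index = |(Z/71Z)^×| / |⟨45⟩| = 70 / 7 = 10.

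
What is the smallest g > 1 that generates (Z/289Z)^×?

φ(289) = φ(17^2) = 17·(17−1) = 272 = 2^4 · 17.
g is a primitive root iff g^(272/q) ≢ 1 (mod 289) for each prime q ∈ {2, 17}.
g = 2: 2^136 ≡ 1 — hits 1, so not a primitive root.
g = 3: 3^136 ≡ 288; 3^16 ≡ 171 — none is 1, so 3 is a primitive root.
So 3 is the smallest generator of (Z/289Z)^×.

3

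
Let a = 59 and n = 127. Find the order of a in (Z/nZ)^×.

ord(59) | φ(127) = 127 − 1 = 126 = 2 · 3^2 · 7.
Divisors of 126: 1, 2, 3, 6, 7, 9, 14, 18, 21, 42, 63, 126.
Evaluate successive powers at the divisors of 126:
59^1 ≡ 59 (mod 127)
59^2 ≡ 52 (mod 127)
59^3 ≡ 20 (mod 127)
59^6 ≡ 19 (mod 127)
59^7 ≡ 105 (mod 127)
59^9 ≡ 126 (mod 127)
59^14 ≡ 103 (mod 127)
59^18 ≡ 1 (mod 127) ✓
Hence ord(59) = 18.

18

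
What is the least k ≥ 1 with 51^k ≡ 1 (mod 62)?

ord(51) | φ(62) = φ(2)·φ(31) = 1·30 = 30 = 2 · 3 · 5.
Divisors of 30: 1, 2, 3, 5, 6, 10, 15, 30.
Evaluate successive powers at the divisors of 30:
51^1 ≡ 51 (mod 62)
51^2 ≡ 59 (mod 62)
51^3 ≡ 33 (mod 62)
51^5 ≡ 25 (mod 62)
51^6 ≡ 35 (mod 62)
51^10 ≡ 5 (mod 62)
51^15 ≡ 1 (mod 62) ✓
Therefore the multiplicative order of 51 modulo 62 is 15.

15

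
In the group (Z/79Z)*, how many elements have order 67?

0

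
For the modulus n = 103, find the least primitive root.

φ(103) = 103 − 1 = 102 = 2 · 3 · 17.
g is a primitive root iff g^(102/q) ≢ 1 (mod 103) for each prime q ∈ {2, 3, 17}.
g = 2: 2^51 ≡ 1 — hits 1, so not a primitive root.
g = 3: 3^51 ≡ 102; 3^34 ≡ 1 — hits 1, so not a primitive root.
g = 4: 4^51 ≡ 1 — hits 1, so not a primitive root.
g = 5: 5^51 ≡ 102; 5^34 ≡ 56; 5^6 ≡ 72 — none is 1, so 5 is a primitive root.
The smallest primitive root modulo 103 is 5.

5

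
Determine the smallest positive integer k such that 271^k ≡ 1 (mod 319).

140

The order of 271 must divide φ(319) = φ(11·29) = (11−1)·(29−1) = 10·28 = 280 = 2^3 · 5 · 7.
Divisors of 280: 1, 2, 4, 5, 7, 8, 10, 14, 20, 28, 35, 40, 56, 70, 140, 280.
Compute 271^d (mod 319) for the divisors d until we hit 1:
271^1 ≡ 271 (mod 319)
271^2 ≡ 71 (mod 319)
271^4 ≡ 256 (mod 319)
271^5 ≡ 153 (mod 319)
271^7 ≡ 17 (mod 319)
271^8 ≡ 141 (mod 319)
271^10 ≡ 122 (mod 319)
271^14 ≡ 289 (mod 319)
271^20 ≡ 210 (mod 319)
271^28 ≡ 262 (mod 319)
271^35 ≡ 307 (mod 319)
271^40 ≡ 78 (mod 319)
271^56 ≡ 59 (mod 319)
271^70 ≡ 144 (mod 319)
271^140 ≡ 1 (mod 319) ✓
Hence ord(271) = 140.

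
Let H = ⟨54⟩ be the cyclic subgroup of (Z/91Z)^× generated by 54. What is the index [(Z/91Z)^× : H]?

6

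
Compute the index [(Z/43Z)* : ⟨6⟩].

14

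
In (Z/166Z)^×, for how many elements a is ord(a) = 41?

φ(166) = φ(2)·φ(83) = 1·82 = 82 = 2 · 41.
(Z/166Z)^× is cyclic (|G| = 82); a cyclic group of order m has exactly φ(d) elements of each order d | m, and none otherwise.
41 | 82, and φ(41) = 41 − 1 = 40.

40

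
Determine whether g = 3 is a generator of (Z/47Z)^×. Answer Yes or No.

No

φ(47) = 47 − 1 = 46 = 2 · 23.
3 is a primitive root mod 47 iff 3^(φ(47)/q) ≢ 1 for every prime q | φ(47), i.e. q ∈ {2, 23}.
3^23 ≡ 1 (mod 47)  [q = 2: ≡ 1 ✗]
3^2 ≡ 9 (mod 47)  [q = 23: ≢ 1 ✓]
3^23 ≡ 1 shows ord(3) | 23, strictly less than φ(47); not a primitive root.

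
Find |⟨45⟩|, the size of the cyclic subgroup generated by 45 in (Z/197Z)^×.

196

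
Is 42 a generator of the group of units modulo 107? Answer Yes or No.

φ(107) = 107 − 1 = 106 = 2 · 53.
It suffices to check that the order of 42 is not a proper divisor of 106: compute 42^(106/q) for q ∈ {2, 53}.
42^53 ≡ 1 (mod 107)  [q = 2: ≡ 1 ✗]
42^2 ≡ 52 (mod 107)  [q = 53: ≢ 1 ✓]
The check at q = 2 fails, so 42 generates a proper subgroup.

No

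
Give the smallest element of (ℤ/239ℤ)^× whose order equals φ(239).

7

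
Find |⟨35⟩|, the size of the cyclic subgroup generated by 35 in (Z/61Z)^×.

Since 35 ∈ (Z/61Z)^×, its order divides φ(61) = 61 − 1 = 60 = 2^2 · 3 · 5.
Divisors of 60: 1, 2, 3, 4, 5, 6, 10, 12, 15, 20, 30, 60.
Compute 35^d (mod 61) for the divisors d until we hit 1:
35^1 ≡ 35 (mod 61)
35^2 ≡ 5 (mod 61)
35^3 ≡ 53 (mod 61)
35^4 ≡ 25 (mod 61)
35^5 ≡ 21 (mod 61)
35^6 ≡ 3 (mod 61)
35^10 ≡ 14 (mod 61)
35^12 ≡ 9 (mod 61)
35^15 ≡ 50 (mod 61)
35^20 ≡ 13 (mod 61)
35^30 ≡ 60 (mod 61)
35^60 ≡ 1 (mod 61) ✓
The smallest such exponent is 60, so the order of 35 is 60.

60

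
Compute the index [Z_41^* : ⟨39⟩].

2

ord(39) | φ(41) = 41 − 1 = 40 = 2^3 · 5.
Divisors of 40: 1, 2, 4, 5, 8, 10, 20, 40.
Test each divisor d:
39^1 ≡ 39
39^2 ≡ 4
39^4 ≡ 16
39^5 ≡ 9
39^8 ≡ 10
39^10 ≡ 40
39^20 ≡ 1
So ord_41(39) = 20, hence |⟨39⟩| = 20.
Index = |(Z/41Z)^×| / |⟨39⟩| = 40 / 20 = 2.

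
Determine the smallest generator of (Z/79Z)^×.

φ(79) = 79 − 1 = 78 = 2 · 3 · 13.
g is a primitive root iff g^(78/q) ≢ 1 (mod 79) for each prime q ∈ {2, 3, 13}.
g = 2: 2^39 ≡ 1 — hits 1, so not a primitive root.
g = 3: 3^39 ≡ 78; 3^26 ≡ 23; 3^6 ≡ 18 — none is 1, so 3 is a primitive root.
Hence the least primitive root of 79 is 3.

3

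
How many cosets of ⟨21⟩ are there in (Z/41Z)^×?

2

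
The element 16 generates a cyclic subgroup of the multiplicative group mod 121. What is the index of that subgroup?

2

ord(16) | φ(121) = φ(11^2) = 11·(11−1) = 110 = 2 · 5 · 11.
Divisors of 110: 1, 2, 5, 10, 11, 22, 55, 110.
Compute 16^d (mod 121) for the divisors d until we hit 1:
16^1 ≡ 16
16^2 ≡ 14
16^5 ≡ 111
16^10 ≡ 100
16^11 ≡ 27
16^22 ≡ 3
16^55 ≡ 1
So ord_121(16) = 55, hence |⟨16⟩| = 55.
Index = |(Z/121Z)^×| / |⟨16⟩| = 110 / 55 = 2.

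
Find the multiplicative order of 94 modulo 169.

39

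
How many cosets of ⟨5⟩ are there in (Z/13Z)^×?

By Lagrange's theorem, ord_13(5) divides φ(13) = 13 − 1 = 12 = 2^2 · 3.
Divisors of 12: 1, 2, 3, 4, 6, 12.
Compute 5^d (mod 13) for the divisors d until we hit 1:
5^1 ≡ 5 (mod 13)
5^2 ≡ 12 (mod 13)
5^3 ≡ 8 (mod 13)
5^4 ≡ 1 (mod 13) ✓
The order of 5 is 4, so the subgroup it generates has 4 elements.
The index is φ(13) / ord(5) = 12 / 4 = 3.

3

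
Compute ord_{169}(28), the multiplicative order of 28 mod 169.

ord(28) | φ(169) = φ(13^2) = 13·(13−1) = 156 = 2^2 · 3 · 13.
Divisors of 156: 1, 2, 3, 4, 6, 12, 13, 26, 39, 52, 78, 156.
Evaluate successive powers at the divisors of 156:
28^1 ≡ 28 (mod 169)
28^2 ≡ 108 (mod 169)
28^3 ≡ 151 (mod 169)
28^4 ≡ 3 (mod 169)
28^6 ≡ 155 (mod 169)
28^12 ≡ 27 (mod 169)
28^13 ≡ 80 (mod 169)
28^26 ≡ 147 (mod 169)
28^39 ≡ 99 (mod 169)
28^52 ≡ 146 (mod 169)
28^78 ≡ 168 (mod 169)
28^156 ≡ 1 (mod 169) ✓
So ord_169(28) = 156.

156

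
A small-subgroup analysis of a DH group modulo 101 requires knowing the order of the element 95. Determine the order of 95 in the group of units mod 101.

By Lagrange's theorem, ord_101(95) divides φ(101) = 101 − 1 = 100 = 2^2 · 5^2.
Divisors of 100: 1, 2, 4, 5, 10, 20, 25, 50, 100.
Evaluate successive powers at the divisors of 100:
95^1 ≡ 95
95^2 ≡ 36
95^4 ≡ 84
95^5 ≡ 1
So ord_101(95) = 5.

5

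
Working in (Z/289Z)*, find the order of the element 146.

272

Since 146 ∈ (Z/289Z)^×, its order divides φ(289) = φ(17^2) = 17·(17−1) = 272 = 2^4 · 17.
Divisors of 272: 1, 2, 4, 8, 16, 17, 34, 68, 136, 272.
Check 146^d mod 289 for each divisor in increasing order:
146^1 ≡ 146 (mod 289)
146^2 ≡ 219 (mod 289)
146^4 ≡ 276 (mod 289)
146^8 ≡ 169 (mod 289)
146^16 ≡ 239 (mod 289)
146^17 ≡ 214 (mod 289)
146^34 ≡ 134 (mod 289)
146^68 ≡ 38 (mod 289)
146^136 ≡ 288 (mod 289)
146^272 ≡ 1 (mod 289) ✓
The smallest such exponent is 272, so the order of 146 is 272.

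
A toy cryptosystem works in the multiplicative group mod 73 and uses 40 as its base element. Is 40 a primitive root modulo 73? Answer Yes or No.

Yes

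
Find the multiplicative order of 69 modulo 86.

42

Since 69 ∈ (Z/86Z)^×, its order divides φ(86) = φ(2)·φ(43) = 1·42 = 42 = 2 · 3 · 7.
Divisors of 42: 1, 2, 3, 6, 7, 14, 21, 42.
Evaluate successive powers at the divisors of 42:
69^1 ≡ 69
69^2 ≡ 31
69^3 ≡ 75
69^6 ≡ 35
69^7 ≡ 7
69^14 ≡ 49
69^21 ≡ 85
69^42 ≡ 1
Therefore the multiplicative order of 69 modulo 86 is 42.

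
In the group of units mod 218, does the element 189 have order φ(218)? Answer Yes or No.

φ(218) = φ(2)·φ(109) = 1·108 = 108 = 2^2 · 3^3.
An element g generates (Z/218Z)^× iff g^(108/q) ≢ 1 (mod 218) for each prime q ∈ {2, 3}.
189^54 ≡ 1 (mod 218)  [q = 2: ≡ 1 ✗]
189^36 ≡ 63 (mod 218)  [q = 3: ≢ 1 ✓]
Since 189^54 ≡ 1, the order of 189 divides 54 < 108, so 189 is not a primitive root.

No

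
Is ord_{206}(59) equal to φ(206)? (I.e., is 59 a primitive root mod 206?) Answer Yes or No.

No

φ(206) = φ(2)·φ(103) = 1·102 = 102 = 2 · 3 · 17.
59 is a primitive root mod 206 iff 59^(φ(206)/q) ≢ 1 for every prime q | φ(206), i.e. q ∈ {2, 3, 17}.
59^51 ≡ 1 (mod 206)  [q = 2: ≡ 1 ✗]
59^34 ≡ 149 (mod 206)  [q = 3: ≢ 1 ✓]
59^6 ≡ 9 (mod 206)  [q = 17: ≢ 1 ✓]
59^51 ≡ 1 shows ord(59) | 51, strictly less than φ(206); not a primitive root.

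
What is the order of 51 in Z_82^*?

By Lagrange's theorem, ord_82(51) divides φ(82) = φ(2)·φ(41) = 1·40 = 40 = 2^3 · 5.
Divisors of 40: 1, 2, 4, 5, 8, 10, 20, 40.
Test each divisor d:
51^1 ≡ 51
51^2 ≡ 59
51^4 ≡ 37
51^5 ≡ 1
Hence ord(51) = 5.

5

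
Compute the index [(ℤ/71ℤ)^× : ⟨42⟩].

The order of 42 must divide φ(71) = 71 − 1 = 70 = 2 · 5 · 7.
Divisors of 70: 1, 2, 5, 7, 10, 14, 35, 70.
Test each divisor d:
42^1 ≡ 42
42^2 ≡ 60
42^5 ≡ 41
42^7 ≡ 46
42^10 ≡ 48
42^14 ≡ 57
42^35 ≡ 70
42^70 ≡ 1
Thus |⟨42⟩| = ord(42) = 70.
The index is φ(71) / ord(42) = 70 / 70 = 1.

1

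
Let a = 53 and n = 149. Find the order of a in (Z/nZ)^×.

ord(53) | φ(149) = 149 − 1 = 148 = 2^2 · 37.
Divisors of 148: 1, 2, 4, 37, 74, 148.
Evaluate successive powers at the divisors of 148:
53^1 ≡ 53 (mod 149)
53^2 ≡ 127 (mod 149)
53^4 ≡ 37 (mod 149)
53^37 ≡ 148 (mod 149)
53^74 ≡ 1 (mod 149) ✓
Hence ord(53) = 74.

74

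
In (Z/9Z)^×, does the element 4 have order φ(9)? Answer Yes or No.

No

φ(9) = φ(3^2) = 3·(3−1) = 6 = 2 · 3.
It suffices to check that the order of 4 is not a proper divisor of 6: compute 4^(6/q) for q ∈ {2, 3}.
4^3 ≡ 1 (mod 9)  [q = 2: ≡ 1 ✗]
4^2 ≡ 7 (mod 9)  [q = 3: ≢ 1 ✓]
4^3 ≡ 1 shows ord(4) | 3, strictly less than φ(9); not a primitive root.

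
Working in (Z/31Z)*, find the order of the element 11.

The order of 11 must divide φ(31) = 31 − 1 = 30 = 2 · 3 · 5.
Divisors of 30: 1, 2, 3, 5, 6, 10, 15, 30.
Evaluate successive powers at the divisors of 30:
11^1 ≡ 11 (mod 31)
11^2 ≡ 28 (mod 31)
11^3 ≡ 29 (mod 31)
11^5 ≡ 6 (mod 31)
11^6 ≡ 4 (mod 31)
11^10 ≡ 5 (mod 31)
11^15 ≡ 30 (mod 31)
11^30 ≡ 1 (mod 31) ✓
The smallest such exponent is 30, so the order of 11 is 30.

30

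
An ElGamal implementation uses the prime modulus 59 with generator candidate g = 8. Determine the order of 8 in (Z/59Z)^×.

By Lagrange's theorem, ord_59(8) divides φ(59) = 59 − 1 = 58 = 2 · 29.
Divisors of 58: 1, 2, 29, 58.
Compute 8^d (mod 59) for the divisors d until we hit 1:
8^1 ≡ 8
8^2 ≡ 5
8^29 ≡ 58
8^58 ≡ 1
Hence ord(8) = 58.

58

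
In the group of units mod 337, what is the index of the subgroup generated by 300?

4

Since 300 ∈ (Z/337Z)^×, its order divides φ(337) = 337 − 1 = 336 = 2^4 · 3 · 7.
Divisors of 336: 1, 2, 3, 4, 6, 7, 8, 12, 14, 16, 21, 24, 28, 42, 48, 56, 84, 112, 168, 336.
Evaluate successive powers at the divisors of 336:
300^1 ≡ 300
300^2 ≡ 21
300^3 ≡ 234
300^4 ≡ 104
300^6 ≡ 162
300^7 ≡ 72
300^8 ≡ 32
300^12 ≡ 295
300^14 ≡ 129
300^16 ≡ 13
300^21 ≡ 189
300^24 ≡ 79
300^28 ≡ 128
300^42 ≡ 336
300^48 ≡ 175
300^56 ≡ 208
300^84 ≡ 1
The order of 300 is 84, so the subgroup it generates has 84 elements.
The index is φ(337) / ord(300) = 336 / 84 = 4.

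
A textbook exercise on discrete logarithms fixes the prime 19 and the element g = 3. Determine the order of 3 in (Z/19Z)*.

18

ord(3) | φ(19) = 19 − 1 = 18 = 2 · 3^2.
Divisors of 18: 1, 2, 3, 6, 9, 18.
Evaluate successive powers at the divisors of 18:
3^1 ≡ 3 (mod 19)
3^2 ≡ 9 (mod 19)
3^3 ≡ 8 (mod 19)
3^6 ≡ 7 (mod 19)
3^9 ≡ 18 (mod 19)
3^18 ≡ 1 (mod 19) ✓
The smallest such exponent is 18, so the order of 3 is 18.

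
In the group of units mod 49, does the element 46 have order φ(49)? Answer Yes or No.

No

φ(49) = φ(7^2) = 7·(7−1) = 42 = 2 · 3 · 7.
Test 46^(42/q) mod 49 for each prime factor q of 42:
46^21 ≡ 1 (mod 49)  [q = 2: ≡ 1 ✗]
46^14 ≡ 30 (mod 49)  [q = 3: ≢ 1 ✓]
46^6 ≡ 43 (mod 49)  [q = 7: ≢ 1 ✓]
Since 46^21 ≡ 1, the order of 46 divides 21 < 42, so 46 is not a primitive root.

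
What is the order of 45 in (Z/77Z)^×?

6

ord(45) | φ(77) = φ(7·11) = (7−1)·(11−1) = 6·10 = 60 = 2^2 · 3 · 5.
Divisors of 60: 1, 2, 3, 4, 5, 6, 10, 12, 15, 20, 30, 60.
Test each divisor d:
45^1 ≡ 45
45^2 ≡ 23
45^3 ≡ 34
45^4 ≡ 67
45^5 ≡ 12
45^6 ≡ 1
Therefore the multiplicative order of 45 modulo 77 is 6.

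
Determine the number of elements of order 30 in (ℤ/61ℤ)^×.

8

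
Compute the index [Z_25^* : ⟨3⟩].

ord(3) | φ(25) = φ(5^2) = 5·(5−1) = 20 = 2^2 · 5.
Divisors of 20: 1, 2, 4, 5, 10, 20.
Test each divisor d:
3^1 ≡ 3 (mod 25)
3^2 ≡ 9 (mod 25)
3^4 ≡ 6 (mod 25)
3^5 ≡ 18 (mod 25)
3^10 ≡ 24 (mod 25)
3^20 ≡ 1 (mod 25) ✓
Thus |⟨3⟩| = ord(3) = 20.
[(Z/25Z)^× : ⟨3⟩] = 20/20 = 1.

1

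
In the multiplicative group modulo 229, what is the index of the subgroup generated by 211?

ord(211) | φ(229) = 229 − 1 = 228 = 2^2 · 3 · 19.
Divisors of 228: 1, 2, 3, 4, 6, 12, 19, 38, 57, 76, 114, 228.
Compute 211^d (mod 229) for the divisors d until we hit 1:
211^1 ≡ 211 (mod 229)
211^2 ≡ 95 (mod 229)
211^3 ≡ 122 (mod 229)
211^4 ≡ 94 (mod 229)
211^6 ≡ 228 (mod 229)
211^12 ≡ 1 (mod 229) ✓
Thus |⟨211⟩| = ord(211) = 12.
Index = |(Z/229Z)^×| / |⟨211⟩| = 228 / 12 = 19.

19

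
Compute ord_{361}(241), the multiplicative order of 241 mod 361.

342

The order of 241 must divide φ(361) = φ(19^2) = 19·(19−1) = 342 = 2 · 3^2 · 19.
Divisors of 342: 1, 2, 3, 6, 9, 18, 19, 38, 57, 114, 171, 342.
Test each divisor d:
241^1 ≡ 241
241^2 ≡ 321
241^3 ≡ 107
241^6 ≡ 258
241^9 ≡ 170
241^18 ≡ 20
241^19 ≡ 127
241^38 ≡ 245
241^57 ≡ 69
241^114 ≡ 68
241^171 ≡ 360
241^342 ≡ 1
So ord_361(241) = 342.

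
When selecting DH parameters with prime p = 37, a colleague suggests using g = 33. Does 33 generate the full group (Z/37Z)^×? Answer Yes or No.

φ(37) = 37 − 1 = 36 = 2^2 · 3^2.
It suffices to check that the order of 33 is not a proper divisor of 36: compute 33^(36/q) for q ∈ {2, 3}.
33^18 ≡ 1 (mod 37)  [q = 2: ≡ 1 ✗]
33^12 ≡ 10 (mod 37)  [q = 3: ≢ 1 ✓]
Since 33^18 ≡ 1, the order of 33 divides 18 < 36, so 33 is not a primitive root.

No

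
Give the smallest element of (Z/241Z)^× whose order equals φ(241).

7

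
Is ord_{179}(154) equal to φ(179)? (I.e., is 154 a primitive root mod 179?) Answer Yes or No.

φ(179) = 179 − 1 = 178 = 2 · 89.
It suffices to check that the order of 154 is not a proper divisor of 178: compute 154^(178/q) for q ∈ {2, 89}.
154^89 ≡ 178 (mod 179)  [q = 2: ≢ 1 ✓]
154^2 ≡ 88 (mod 179)  [q = 89: ≢ 1 ✓]
Every test exponent gives a nontrivial residue, hence 154 generates the full group.

Yes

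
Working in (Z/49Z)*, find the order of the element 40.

42

The order of 40 must divide φ(49) = φ(7^2) = 7·(7−1) = 42 = 2 · 3 · 7.
Divisors of 42: 1, 2, 3, 6, 7, 14, 21, 42.
Test each divisor d:
40^1 ≡ 40
40^2 ≡ 32
40^3 ≡ 6
40^6 ≡ 36
40^7 ≡ 19
40^14 ≡ 18
40^21 ≡ 48
40^42 ≡ 1
Hence ord(40) = 42.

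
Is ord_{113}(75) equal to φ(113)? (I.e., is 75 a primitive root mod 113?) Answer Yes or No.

Yes

φ(113) = 113 − 1 = 112 = 2^4 · 7.
It suffices to check that the order of 75 is not a proper divisor of 112: compute 75^(112/q) for q ∈ {2, 7}.
75^56 ≡ 112 (mod 113)  [q = 2: ≢ 1 ✓]
75^16 ≡ 30 (mod 113)  [q = 7: ≢ 1 ✓]
All checks pass, so 75 has order 112 and is a primitive root modulo 113.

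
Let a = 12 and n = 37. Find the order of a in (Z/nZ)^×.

9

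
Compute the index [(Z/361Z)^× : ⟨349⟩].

The order of 349 must divide φ(361) = φ(19^2) = 19·(19−1) = 342 = 2 · 3^2 · 19.
Divisors of 342: 1, 2, 3, 6, 9, 18, 19, 38, 57, 114, 171, 342.
Evaluate successive powers at the divisors of 342:
349^1 ≡ 349
349^2 ≡ 144
349^3 ≡ 77
349^6 ≡ 153
349^9 ≡ 229
349^18 ≡ 96
349^19 ≡ 292
349^38 ≡ 68
349^57 ≡ 1
The order of 349 is 57, so the subgroup it generates has 57 elements.
Index = |(Z/361Z)^×| / |⟨349⟩| = 342 / 57 = 6.

6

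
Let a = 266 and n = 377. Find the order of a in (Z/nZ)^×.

The order of 266 must divide φ(377) = φ(13·29) = (13−1)·(29−1) = 12·28 = 336 = 2^4 · 3 · 7.
Divisors of 336: 1, 2, 3, 4, 6, 7, 8, 12, 14, 16, 21, 24, 28, 42, 48, 56, 84, 112, 168, 336.
Check 266^d mod 377 for each divisor in increasing order:
266^1 ≡ 266
266^2 ≡ 257
266^3 ≡ 125
266^4 ≡ 74
266^6 ≡ 168
266^7 ≡ 202
266^8 ≡ 198
266^12 ≡ 326
266^14 ≡ 88
266^16 ≡ 373
266^21 ≡ 57
266^24 ≡ 339
266^28 ≡ 204
266^42 ≡ 233
266^48 ≡ 313
266^56 ≡ 146
266^84 ≡ 1
So ord_377(266) = 84.

84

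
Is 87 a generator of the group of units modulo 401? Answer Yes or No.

Yes

φ(401) = 401 − 1 = 400 = 2^4 · 5^2.
Test 87^(400/q) mod 401 for each prime factor q of 400:
87^200 ≡ 400 (mod 401)  [q = 2: ≢ 1 ✓]
87^80 ≡ 72 (mod 401)  [q = 5: ≢ 1 ✓]
All checks pass, so 87 has order 400 and is a primitive root modulo 401.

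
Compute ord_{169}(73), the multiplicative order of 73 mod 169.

ord(73) | φ(169) = φ(13^2) = 13·(13−1) = 156 = 2^2 · 3 · 13.
Divisors of 156: 1, 2, 3, 4, 6, 12, 13, 26, 39, 52, 78, 156.
Check 73^d mod 169 for each divisor in increasing order:
73^1 ≡ 73
73^2 ≡ 90
73^3 ≡ 148
73^4 ≡ 157
73^6 ≡ 103
73^12 ≡ 131
73^13 ≡ 99
73^26 ≡ 168
73^39 ≡ 70
73^52 ≡ 1
Hence ord(73) = 52.

52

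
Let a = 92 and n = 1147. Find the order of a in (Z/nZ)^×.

The order of 92 must divide φ(1147) = φ(31·37) = (31−1)·(37−1) = 30·36 = 1080 = 2^3 · 3^3 · 5.
Divisors of 1080: 1, 2, 3, 4, 5, 6, 8, 9, 10, 12, 15, 18, 20, 24, 27, 30, 36, 40, 45, 54, 60, 72, 90, 108, 120, 135, 180, 216, 270, 360, 540, 1080.
Check 92^d mod 1147 for each divisor in increasing order:
92^1 ≡ 92
92^2 ≡ 435
92^3 ≡ 1022
92^4 ≡ 1117
92^5 ≡ 681
92^6 ≡ 714
92^8 ≡ 900
92^9 ≡ 216
92^10 ≡ 373
92^12 ≡ 528
92^15 ≡ 526
92^18 ≡ 776
92^20 ≡ 342
92^24 ≡ 63
92^27 ≡ 154
92^30 ≡ 249
92^36 ≡ 1
So ord_1147(92) = 36.

36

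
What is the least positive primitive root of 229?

6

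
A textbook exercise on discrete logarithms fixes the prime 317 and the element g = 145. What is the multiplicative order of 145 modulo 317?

Since 145 ∈ (Z/317Z)^×, its order divides φ(317) = 317 − 1 = 316 = 2^2 · 79.
Divisors of 316: 1, 2, 4, 79, 158, 316.
Test each divisor d:
145^1 ≡ 145 (mod 317)
145^2 ≡ 103 (mod 317)
145^4 ≡ 148 (mod 317)
145^79 ≡ 1 (mod 317) ✓
The smallest such exponent is 79, so the order of 145 is 79.

79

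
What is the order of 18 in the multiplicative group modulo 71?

35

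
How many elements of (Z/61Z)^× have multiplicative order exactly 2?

1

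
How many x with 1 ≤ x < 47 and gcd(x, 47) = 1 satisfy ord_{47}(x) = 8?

φ(47) = 47 − 1 = 46 = 2 · 23.
In a cyclic group of order 46, there are φ(d) elements of order d for each divisor d of 46, and zero for non-divisors.
Here 46 is not a multiple of 8, so there are no elements of order 8.

0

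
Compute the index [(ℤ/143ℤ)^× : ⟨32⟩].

10

ord(32) | φ(143) = φ(11·13) = (11−1)·(13−1) = 10·12 = 120 = 2^3 · 3 · 5.
Divisors of 120: 1, 2, 3, 4, 5, 6, 8, 10, 12, 15, 20, 24, 30, 40, 60, 120.
Test each divisor d:
32^1 ≡ 32 (mod 143)
32^2 ≡ 23 (mod 143)
32^3 ≡ 21 (mod 143)
32^4 ≡ 100 (mod 143)
32^5 ≡ 54 (mod 143)
32^6 ≡ 12 (mod 143)
32^8 ≡ 133 (mod 143)
32^10 ≡ 56 (mod 143)
32^12 ≡ 1 (mod 143) ✓
Thus |⟨32⟩| = ord(32) = 12.
The index is φ(143) / ord(32) = 120 / 12 = 10.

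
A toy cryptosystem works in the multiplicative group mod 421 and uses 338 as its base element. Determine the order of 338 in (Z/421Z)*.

By Lagrange's theorem, ord_421(338) divides φ(421) = 421 − 1 = 420 = 2^2 · 3 · 5 · 7.
Divisors of 420: 1, 2, 3, 4, 5, 6, 7, 10, 12, 14, 15, 20, 21, 28, 30, 35, 42, 60, 70, 84, 105, 140, 210, 420.
Evaluate successive powers at the divisors of 420:
338^1 ≡ 338 (mod 421)
338^2 ≡ 153 (mod 421)
338^3 ≡ 352 (mod 421)
338^4 ≡ 254 (mod 421)
338^5 ≡ 389 (mod 421)
338^6 ≡ 130 (mod 421)
338^7 ≡ 156 (mod 421)
338^10 ≡ 182 (mod 421)
338^12 ≡ 60 (mod 421)
338^14 ≡ 339 (mod 421)
338^15 ≡ 70 (mod 421)
338^20 ≡ 286 (mod 421)
338^21 ≡ 259 (mod 421)
338^28 ≡ 409 (mod 421)
338^30 ≡ 269 (mod 421)
338^35 ≡ 233 (mod 421)
338^42 ≡ 142 (mod 421)
338^60 ≡ 370 (mod 421)
338^70 ≡ 401 (mod 421)
338^84 ≡ 377 (mod 421)
338^105 ≡ 392 (mod 421)
338^140 ≡ 400 (mod 421)
338^210 ≡ 420 (mod 421)
338^420 ≡ 1 (mod 421) ✓
So ord_421(338) = 420.

420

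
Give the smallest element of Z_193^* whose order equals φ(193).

5

φ(193) = 193 − 1 = 192 = 2^6 · 3.
Test candidates g = 2, 3, … against the prime factors q ∈ {2, 3} of φ(193): g is a generator iff g^(192/q) ≢ 1 for every such q.
g = 2: 2^96 ≡ 1 — hits 1, so not a primitive root.
g = 3: 3^96 ≡ 1 — hits 1, so not a primitive root.
g = 4: 4^96 ≡ 1 — hits 1, so not a primitive root.
g = 5: 5^96 ≡ 192; 5^64 ≡ 84 — none is 1, so 5 is a primitive root.
The smallest primitive root modulo 193 is 5.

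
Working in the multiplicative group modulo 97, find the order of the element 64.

The order of 64 must divide φ(97) = 97 − 1 = 96 = 2^5 · 3.
Divisors of 96: 1, 2, 3, 4, 6, 8, 12, 16, 24, 32, 48, 96.
Evaluate successive powers at the divisors of 96:
64^1 ≡ 64
64^2 ≡ 22
64^3 ≡ 50
64^4 ≡ 96
64^6 ≡ 75
64^8 ≡ 1
Hence ord(64) = 8.

8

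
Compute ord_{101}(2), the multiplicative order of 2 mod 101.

The order of 2 must divide φ(101) = 101 − 1 = 100 = 2^2 · 5^2.
Divisors of 100: 1, 2, 4, 5, 10, 20, 25, 50, 100.
Check 2^d mod 101 for each divisor in increasing order:
2^1 ≡ 2 (mod 101)
2^2 ≡ 4 (mod 101)
2^4 ≡ 16 (mod 101)
2^5 ≡ 32 (mod 101)
2^10 ≡ 14 (mod 101)
2^20 ≡ 95 (mod 101)
2^25 ≡ 10 (mod 101)
2^50 ≡ 100 (mod 101)
2^100 ≡ 1 (mod 101) ✓
Hence ord(2) = 100.

100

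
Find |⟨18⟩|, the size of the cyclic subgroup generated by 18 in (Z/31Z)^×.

ord(18) | φ(31) = 31 − 1 = 30 = 2 · 3 · 5.
Divisors of 30: 1, 2, 3, 5, 6, 10, 15, 30.
Check 18^d mod 31 for each divisor in increasing order:
18^1 ≡ 18 (mod 31)
18^2 ≡ 14 (mod 31)
18^3 ≡ 4 (mod 31)
18^5 ≡ 25 (mod 31)
18^6 ≡ 16 (mod 31)
18^10 ≡ 5 (mod 31)
18^15 ≡ 1 (mod 31) ✓
Therefore the multiplicative order of 18 modulo 31 is 15.

15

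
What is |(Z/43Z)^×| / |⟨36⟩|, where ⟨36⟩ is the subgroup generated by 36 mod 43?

14

The order of 36 must divide φ(43) = 43 − 1 = 42 = 2 · 3 · 7.
Divisors of 42: 1, 2, 3, 6, 7, 14, 21, 42.
Test each divisor d:
36^1 ≡ 36 (mod 43)
36^2 ≡ 6 (mod 43)
36^3 ≡ 1 (mod 43) ✓
The order of 36 is 3, so the subgroup it generates has 3 elements.
[(Z/43Z)^× : ⟨36⟩] = 42/3 = 14.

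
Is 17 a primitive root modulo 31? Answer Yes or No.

Yes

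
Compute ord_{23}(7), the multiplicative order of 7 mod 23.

The order of 7 must divide φ(23) = 23 − 1 = 22 = 2 · 11.
Divisors of 22: 1, 2, 11, 22.
Evaluate successive powers at the divisors of 22:
7^1 ≡ 7 (mod 23)
7^2 ≡ 3 (mod 23)
7^11 ≡ 22 (mod 23)
7^22 ≡ 1 (mod 23) ✓
The smallest such exponent is 22, so the order of 7 is 22.

22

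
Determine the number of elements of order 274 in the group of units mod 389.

0

φ(389) = 389 − 1 = 388 = 2^2 · 97.
(Z/389Z)^× is cyclic (|G| = 388); a cyclic group of order m has exactly φ(d) elements of each order d | m, and none otherwise.
Since 274 ∤ 388, the count is 0.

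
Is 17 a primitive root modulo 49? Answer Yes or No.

Yes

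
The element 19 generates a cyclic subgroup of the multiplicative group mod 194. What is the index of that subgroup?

3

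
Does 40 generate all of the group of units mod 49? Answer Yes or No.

Yes

φ(49) = φ(7^2) = 7·(7−1) = 42 = 2 · 3 · 7.
It suffices to check that the order of 40 is not a proper divisor of 42: compute 40^(42/q) for q ∈ {2, 3, 7}.
40^21 ≡ 48 (mod 49)  [q = 2: ≢ 1 ✓]
40^14 ≡ 18 (mod 49)  [q = 3: ≢ 1 ✓]
40^6 ≡ 36 (mod 49)  [q = 7: ≢ 1 ✓]
All checks pass, so 40 has order 42 and is a primitive root modulo 49.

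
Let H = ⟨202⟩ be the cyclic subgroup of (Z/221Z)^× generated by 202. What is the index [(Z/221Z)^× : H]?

8

ord(202) | φ(221) = φ(13·17) = (13−1)·(17−1) = 12·16 = 192 = 2^6 · 3.
Divisors of 192: 1, 2, 3, 4, 6, 8, 12, 16, 24, 32, 48, 64, 96, 192.
Compute 202^d (mod 221) for the divisors d until we hit 1:
202^1 ≡ 202 (mod 221)
202^2 ≡ 140 (mod 221)
202^3 ≡ 213 (mod 221)
202^4 ≡ 152 (mod 221)
202^6 ≡ 64 (mod 221)
202^8 ≡ 120 (mod 221)
202^12 ≡ 118 (mod 221)
202^16 ≡ 35 (mod 221)
202^24 ≡ 1 (mod 221) ✓
The order of 202 is 24, so the subgroup it generates has 24 elements.
Index = |(Z/221Z)^×| / |⟨202⟩| = 192 / 24 = 8.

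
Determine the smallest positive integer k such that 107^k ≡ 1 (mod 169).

By Lagrange's theorem, ord_169(107) divides φ(169) = φ(13^2) = 13·(13−1) = 156 = 2^2 · 3 · 13.
Divisors of 156: 1, 2, 3, 4, 6, 12, 13, 26, 39, 52, 78, 156.
Check 107^d mod 169 for each divisor in increasing order:
107^1 ≡ 107 (mod 169)
107^2 ≡ 126 (mod 169)
107^3 ≡ 131 (mod 169)
107^4 ≡ 159 (mod 169)
107^6 ≡ 92 (mod 169)
107^12 ≡ 14 (mod 169)
107^13 ≡ 146 (mod 169)
107^26 ≡ 22 (mod 169)
107^39 ≡ 1 (mod 169) ✓
So ord_169(107) = 39.

39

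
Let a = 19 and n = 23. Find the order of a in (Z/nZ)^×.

22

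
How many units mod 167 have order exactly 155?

φ(167) = 167 − 1 = 166 = 2 · 83.
Since (Z/167Z)^× is cyclic of order 166, the number of elements of order d is φ(d) when d | 166 and 0 otherwise.
Here 166 is not a multiple of 155, so there are no elements of order 155.

0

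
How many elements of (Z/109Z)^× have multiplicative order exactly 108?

φ(109) = 109 − 1 = 108 = 2^2 · 3^3.
(Z/109Z)^× is cyclic (|G| = 108); a cyclic group of order m has exactly φ(d) elements of each order d | m, and none otherwise.
108 = 2^2 · 3^3 divides 108, and φ(108) = 36.

36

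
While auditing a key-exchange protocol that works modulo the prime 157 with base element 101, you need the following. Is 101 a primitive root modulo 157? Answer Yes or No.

No

φ(157) = 157 − 1 = 156 = 2^2 · 3 · 13.
Test 101^(156/q) mod 157 for each prime factor q of 156:
101^78 ≡ 1 (mod 157)  [q = 2: ≡ 1 ✗]
101^52 ≡ 1 (mod 157)  [q = 3: ≡ 1 ✗]
101^12 ≡ 14 (mod 157)  [q = 13: ≢ 1 ✓]
Since 101^78 ≡ 1, the order of 101 divides 78 < 156, so 101 is not a primitive root.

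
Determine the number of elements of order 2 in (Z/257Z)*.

φ(257) = 257 − 1 = 256 = 2^8.
In a cyclic group of order 256, there are φ(d) elements of order d for each divisor d of 256, and zero for non-divisors.
2 | 256, and φ(2) = 2 − 1 = 1.

1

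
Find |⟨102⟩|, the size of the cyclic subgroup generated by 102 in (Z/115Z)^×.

ord(102) | φ(115) = φ(5·23) = (5−1)·(23−1) = 4·22 = 88 = 2^3 · 11.
Divisors of 88: 1, 2, 4, 8, 11, 22, 44, 88.
Check 102^d mod 115 for each divisor in increasing order:
102^1 ≡ 102 (mod 115)
102^2 ≡ 54 (mod 115)
102^4 ≡ 41 (mod 115)
102^8 ≡ 71 (mod 115)
102^11 ≡ 68 (mod 115)
102^22 ≡ 24 (mod 115)
102^44 ≡ 1 (mod 115) ✓
Hence ord(102) = 44.

44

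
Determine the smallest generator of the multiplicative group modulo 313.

10

φ(313) = 313 − 1 = 312 = 2^3 · 3 · 13.
g is a primitive root iff g^(312/q) ≢ 1 (mod 313) for each prime q ∈ {2, 3, 13}.
g = 2: 2^156 ≡ 1 — hits 1, so not a primitive root.
g = 3: 3^156 ≡ 1 — hits 1, so not a primitive root.
g = 4: 4^156 ≡ 1 — hits 1, so not a primitive root.
g = 5: 5^156 ≡ 312; 5^104 ≡ 1 — hits 1, so not a primitive root.
g = 6: 6^156 ≡ 1 — hits 1, so not a primitive root.
g = 7: 7^156 ≡ 312; 7^104 ≡ 1 — hits 1, so not a primitive root.
g = 8: 8^156 ≡ 1 — hits 1, so not a primitive root.
g = 9: 9^156 ≡ 1 — hits 1, so not a primitive root.
g = 10: 10^156 ≡ 312; 10^104 ≡ 214; 10^24 ≡ 103 — none is 1, so 10 is a primitive root.
The smallest primitive root modulo 313 is 10.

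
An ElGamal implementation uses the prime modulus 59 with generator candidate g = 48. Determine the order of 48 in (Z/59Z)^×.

By Lagrange's theorem, ord_59(48) divides φ(59) = 59 − 1 = 58 = 2 · 29.
Divisors of 58: 1, 2, 29, 58.
Evaluate successive powers at the divisors of 58:
48^1 ≡ 48 (mod 59)
48^2 ≡ 3 (mod 59)
48^29 ≡ 1 (mod 59) ✓
Hence ord(48) = 29.

29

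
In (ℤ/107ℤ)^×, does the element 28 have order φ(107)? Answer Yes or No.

Yes

φ(107) = 107 − 1 = 106 = 2 · 53.
It suffices to check that the order of 28 is not a proper divisor of 106: compute 28^(106/q) for q ∈ {2, 53}.
28^53 ≡ 106 (mod 107)  [q = 2: ≢ 1 ✓]
28^2 ≡ 35 (mod 107)  [q = 53: ≢ 1 ✓]
Every test exponent gives a nontrivial residue, hence 28 generates the full group.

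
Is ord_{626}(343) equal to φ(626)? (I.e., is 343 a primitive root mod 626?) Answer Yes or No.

φ(626) = φ(2)·φ(313) = 1·312 = 312 = 2^3 · 3 · 13.
Test 343^(312/q) mod 626 for each prime factor q of 312:
343^156 ≡ 625 (mod 626)  [q = 2: ≢ 1 ✓]
343^104 ≡ 1 (mod 626)  [q = 3: ≡ 1 ✗]
343^24 ≡ 113 (mod 626)  [q = 13: ≢ 1 ✓]
The check at q = 3 fails, so 343 generates a proper subgroup.

No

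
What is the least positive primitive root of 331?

3

φ(331) = 331 − 1 = 330 = 2 · 3 · 5 · 11.
Test candidates g = 2, 3, … against the prime factors q ∈ {2, 3, 5, 11} of φ(331): g is a generator iff g^(330/q) ≢ 1 for every such q.
g = 2: 2^165 ≡ 330; 2^110 ≡ 299; 2^66 ≡ 64; 2^30 ≡ 1 — hits 1, so not a primitive root.
g = 3: 3^165 ≡ 330; 3^110 ≡ 299; 3^66 ≡ 64; 3^30 ≡ 270 — none is 1, so 3 is a primitive root.
Hence the least primitive root of 331 is 3.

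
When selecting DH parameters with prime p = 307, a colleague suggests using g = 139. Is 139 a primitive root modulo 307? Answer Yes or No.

φ(307) = 307 − 1 = 306 = 2 · 3^2 · 17.
An element g generates (Z/307Z)^× iff g^(306/q) ≢ 1 (mod 307) for each prime q ∈ {2, 3, 17}.
139^153 ≡ 306 (mod 307)  [q = 2: ≢ 1 ✓]
139^102 ≡ 17 (mod 307)  [q = 3: ≢ 1 ✓]
139^18 ≡ 1 (mod 307)  [q = 17: ≡ 1 ✗]
The check at q = 17 fails, so 139 generates a proper subgroup.

No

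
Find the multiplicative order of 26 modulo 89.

88

ord(26) | φ(89) = 89 − 1 = 88 = 2^3 · 11.
Divisors of 88: 1, 2, 4, 8, 11, 22, 44, 88.
Evaluate successive powers at the divisors of 88:
26^1 ≡ 26 (mod 89)
26^2 ≡ 53 (mod 89)
26^4 ≡ 50 (mod 89)
26^8 ≡ 8 (mod 89)
26^11 ≡ 77 (mod 89)
26^22 ≡ 55 (mod 89)
26^44 ≡ 88 (mod 89)
26^88 ≡ 1 (mod 89) ✓
Therefore the multiplicative order of 26 modulo 89 is 88.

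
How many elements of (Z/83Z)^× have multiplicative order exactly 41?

φ(83) = 83 − 1 = 82 = 2 · 41.
Since (Z/83Z)^× is cyclic of order 82, the number of elements of order d is φ(d) when d | 82 and 0 otherwise.
41 | 82, and φ(41) = 41 − 1 = 40.

40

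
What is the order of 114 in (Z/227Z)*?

226

The order of 114 must divide φ(227) = 227 − 1 = 226 = 2 · 113.
Divisors of 226: 1, 2, 113, 226.
Evaluate successive powers at the divisors of 226:
114^1 ≡ 114 (mod 227)
114^2 ≡ 57 (mod 227)
114^113 ≡ 226 (mod 227)
114^226 ≡ 1 (mod 227) ✓
The smallest such exponent is 226, so the order of 114 is 226.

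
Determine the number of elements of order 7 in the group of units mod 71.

6

φ(71) = 71 − 1 = 70 = 2 · 5 · 7.
(Z/71Z)^× is cyclic (|G| = 70); a cyclic group of order m has exactly φ(d) elements of each order d | m, and none otherwise.
7 | 70, and φ(7) = 7 − 1 = 6.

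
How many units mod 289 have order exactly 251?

φ(289) = φ(17^2) = 17·(17−1) = 272 = 2^4 · 17.
Since (Z/289Z)^× is cyclic of order 272, the number of elements of order d is φ(d) when d | 272 and 0 otherwise.
Here 272 is not a multiple of 251, so there are no elements of order 251.

0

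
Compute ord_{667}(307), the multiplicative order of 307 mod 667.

44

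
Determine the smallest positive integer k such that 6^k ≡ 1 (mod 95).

The order of 6 must divide φ(95) = φ(5·19) = (5−1)·(19−1) = 4·18 = 72 = 2^3 · 3^2.
Divisors of 72: 1, 2, 3, 4, 6, 8, 9, 12, 18, 24, 36, 72.
Test each divisor d:
6^1 ≡ 6 (mod 95)
6^2 ≡ 36 (mod 95)
6^3 ≡ 26 (mod 95)
6^4 ≡ 61 (mod 95)
6^6 ≡ 11 (mod 95)
6^8 ≡ 16 (mod 95)
6^9 ≡ 1 (mod 95) ✓
So ord_95(6) = 9.

9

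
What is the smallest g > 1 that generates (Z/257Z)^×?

3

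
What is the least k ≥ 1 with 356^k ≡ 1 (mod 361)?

By Lagrange's theorem, ord_361(356) divides φ(361) = φ(19^2) = 19·(19−1) = 342 = 2 · 3^2 · 19.
Divisors of 342: 1, 2, 3, 6, 9, 18, 19, 38, 57, 114, 171, 342.
Evaluate successive powers at the divisors of 342:
356^1 ≡ 356 (mod 361)
356^2 ≡ 25 (mod 361)
356^3 ≡ 236 (mod 361)
356^6 ≡ 102 (mod 361)
356^9 ≡ 246 (mod 361)
356^18 ≡ 229 (mod 361)
356^19 ≡ 299 (mod 361)
356^38 ≡ 234 (mod 361)
356^57 ≡ 293 (mod 361)
356^114 ≡ 292 (mod 361)
356^171 ≡ 360 (mod 361)
356^342 ≡ 1 (mod 361) ✓
Therefore the multiplicative order of 356 modulo 361 is 342.

342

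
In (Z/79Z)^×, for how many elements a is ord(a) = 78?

24

φ(79) = 79 − 1 = 78 = 2 · 3 · 13.
(Z/79Z)^× is cyclic (|G| = 78); a cyclic group of order m has exactly φ(d) elements of each order d | m, and none otherwise.
78 = 2 · 3 · 13 divides 78, and φ(78) = 24.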